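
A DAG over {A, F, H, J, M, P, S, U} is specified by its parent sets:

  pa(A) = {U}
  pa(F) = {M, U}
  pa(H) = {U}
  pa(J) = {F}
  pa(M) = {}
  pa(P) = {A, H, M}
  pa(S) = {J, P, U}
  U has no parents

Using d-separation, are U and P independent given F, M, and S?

6 paths connect U and P; each must be blocked for d-separation to hold:
Path 1: U → H → P
  H is a chain and H is not conditioned on — no node blocks this path, so it is active.
Path 2: U → S ← P
  S is a collider and S is conditioned on, which opens it — no node blocks this path, so it is active.
Path 3: U → S ← J ← F ← M → P
  F is a chain here and F is conditioned on, so the path is blocked at F.
Path 4: U → F → J → S ← P
  F is a chain here and F is conditioned on, so the path is blocked at F.
Path 5: U → F ← M → P
  M is a fork here and M is conditioned on, so the path is blocked at M.
Path 6: U → A → P
  A is a chain and A is not conditioned on — no node blocks this path, so it is active.
At least one path is unblocked, so d-separation fails.

No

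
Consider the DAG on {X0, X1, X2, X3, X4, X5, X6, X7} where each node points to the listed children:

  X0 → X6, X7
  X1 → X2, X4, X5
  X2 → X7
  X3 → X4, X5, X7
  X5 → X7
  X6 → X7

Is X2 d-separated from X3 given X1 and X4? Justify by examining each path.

Yes

There are 6 undirected paths between X2 and X3; checking each against the conditioning set {X1, X4}:
Path 1: X2 ← X1 → X4 ← X3
  X1 is a fork here and X1 is conditioned on, so the path is blocked at X1.
Path 2: X2 ← X1 → X5 → X7 ← X3
  X1 is a fork here and X1 is conditioned on, so the path is blocked at X1.
Path 3: X2 ← X1 → X5 ← X3
  X1 is a fork here and X1 is conditioned on, so the path is blocked at X1.
Path 4: X2 → X7 ← X3
  X7 is a collider here and neither X7 nor any of its descendants is conditioned on, so the collider stays closed — the path is blocked at X7.
Path 5: X2 → X7 ← X5 ← X1 → X4 ← X3
  X7 is a collider here and neither X7 nor any of its descendants is conditioned on, so the collider stays closed — the path is blocked at X7.
Path 6: X2 → X7 ← X5 ← X3
  X7 is a collider here and neither X7 nor any of its descendants is conditioned on, so the collider stays closed — the path is blocked at X7.
All paths are blocked; X2 ⊥ X3 | {X1, X4} holds.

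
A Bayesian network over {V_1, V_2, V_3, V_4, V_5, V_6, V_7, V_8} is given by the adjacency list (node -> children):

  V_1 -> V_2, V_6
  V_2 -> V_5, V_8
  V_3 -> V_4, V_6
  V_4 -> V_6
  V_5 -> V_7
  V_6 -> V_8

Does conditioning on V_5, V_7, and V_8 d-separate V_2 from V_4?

Enumerating the 4 paths from V_2 to V_4 and testing each for blocking by {V_5, V_7, V_8}:
  1. V_2 ← V_1 → V_6 ← V_3 → V_4 — V_1:fork[open]; V_6:collider[open]; V_3:fork[open] ⇒ active
  2. V_2 ← V_1 → V_6 ← V_4 — V_1:fork[open]; V_6:collider[open] ⇒ active
  3. V_2 → V_8 ← V_6 ← V_3 → V_4 — V_8:collider[open]; V_6:chain[open]; V_3:fork[open] ⇒ active
  4. V_2 → V_8 ← V_6 ← V_4 — V_8:collider[open]; V_6:chain[open] ⇒ active
Because an active path exists, V_2 and V_4 are not d-separated.

No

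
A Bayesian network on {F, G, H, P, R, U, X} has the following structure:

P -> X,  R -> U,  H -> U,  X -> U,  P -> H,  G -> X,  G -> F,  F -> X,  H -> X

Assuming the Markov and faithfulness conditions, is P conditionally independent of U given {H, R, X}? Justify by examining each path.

There are 4 undirected paths between P and U; checking each against the conditioning set {H, R, X}:
  1. P → H → U — H:chain[blocks] ⇒ blocked
  2. P → H → X → U — H:chain[blocks]; X:chain[blocks] ⇒ blocked
  3. P → X ← H → U — X:collider[open]; H:fork[blocks] ⇒ blocked
  4. P → X → U — X:chain[blocks] ⇒ blocked
Since every path is blocked, d-separation holds.

Yes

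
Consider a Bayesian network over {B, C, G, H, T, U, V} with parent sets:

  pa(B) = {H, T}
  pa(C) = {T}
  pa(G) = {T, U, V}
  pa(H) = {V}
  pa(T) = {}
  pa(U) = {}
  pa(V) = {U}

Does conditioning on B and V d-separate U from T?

Yes

Enumerating the 4 paths from U to T and testing each for blocking by {B, V}:
Path 1: U → V → H → B ← T
  V is a chain here and V is conditioned on, so the path is blocked at V.
Path 2: U → V → G ← T
  V is a chain here and V is conditioned on, so the path is blocked at V.
Path 3: U → G ← T
  G is a collider here and neither G nor any of its descendants is conditioned on, so the collider stays closed — the path is blocked at G.
Path 4: U → G ← V → H → B ← T
  G is a collider here and neither G nor any of its descendants is conditioned on, so the collider stays closed — the path is blocked at G.
Since every path is blocked, d-separation holds.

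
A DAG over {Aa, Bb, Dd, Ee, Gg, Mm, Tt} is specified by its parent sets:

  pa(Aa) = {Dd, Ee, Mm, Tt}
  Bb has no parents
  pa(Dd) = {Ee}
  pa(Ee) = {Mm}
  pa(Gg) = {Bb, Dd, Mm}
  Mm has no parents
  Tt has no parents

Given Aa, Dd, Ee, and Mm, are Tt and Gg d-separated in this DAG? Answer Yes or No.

Yes

6 paths connect Tt and Gg; each must be blocked for d-separation to hold:
Path 1: Tt → Aa ← Dd → Gg
  Dd is a fork here and Dd is conditioned on, so the path is blocked at Dd.
Path 2: Tt → Aa ← Dd ← Ee ← Mm → Gg
  Dd is a chain here and Dd is conditioned on, so the path is blocked at Dd.
Path 3: Tt → Aa ← Mm → Gg
  Mm is a fork here and Mm is conditioned on, so the path is blocked at Mm.
Path 4: Tt → Aa ← Mm → Ee → Dd → Gg
  Mm is a fork here and Mm is conditioned on, so the path is blocked at Mm.
Path 5: Tt → Aa ← Ee → Dd → Gg
  Ee is a fork here and Ee is conditioned on, so the path is blocked at Ee.
Path 6: Tt → Aa ← Ee ← Mm → Gg
  Ee is a chain here and Ee is conditioned on, so the path is blocked at Ee.
All paths are blocked; Tt ⊥ Gg | {Aa, Dd, Ee, Mm} holds.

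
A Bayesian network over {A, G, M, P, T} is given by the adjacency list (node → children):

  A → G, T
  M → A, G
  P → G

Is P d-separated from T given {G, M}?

No — P and T are not d-separated given {G, M}.

2 paths connect P and T; each must be blocked for d-separation to hold:
Path 1: P → G ← M → A → T
  M is a fork here and M is conditioned on, so the path is blocked at M.
Path 2: P → G ← A → T
  G is a collider and G is conditioned on, which opens it; A is a fork and A is not conditioned on — no node blocks this path, so it is active.
Because an active path exists, P and T are not d-separated.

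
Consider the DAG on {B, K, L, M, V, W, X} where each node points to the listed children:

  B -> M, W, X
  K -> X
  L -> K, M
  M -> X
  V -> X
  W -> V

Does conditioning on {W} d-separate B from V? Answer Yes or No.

Yes

Enumerating the 4 paths from B to V and testing each for blocking by {W}:
Path 1: B → W → V
  W is a chain here and W is conditioned on, so the path is blocked at W.
Path 2: B → X ← V
  X is a collider here and neither X nor any of its descendants is conditioned on, so the collider stays closed — the path is blocked at X.
Path 3: B → M → X ← V
  X is a collider here and neither X nor any of its descendants is conditioned on, so the collider stays closed — the path is blocked at X.
Path 4: B → M ← L → K → X ← V
  M is a collider here and neither M nor any of its descendants is conditioned on, so the collider stays closed — the path is blocked at M.
Since every path is blocked, d-separation holds.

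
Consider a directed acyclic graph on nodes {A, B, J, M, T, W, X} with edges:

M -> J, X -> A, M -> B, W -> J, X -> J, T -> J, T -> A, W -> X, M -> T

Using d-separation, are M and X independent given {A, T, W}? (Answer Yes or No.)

We examine all 6 paths between M and X:
  1. M → T → A ← X — T:chain[blocks]; A:collider[open] ⇒ blocked
  2. M → T → J ← W → X — T:chain[blocks]; J:collider[blocks]; W:fork[blocks] ⇒ blocked
  3. M → T → J ← X — T:chain[blocks]; J:collider[blocks] ⇒ blocked
  4. M → J ← T → A ← X — J:collider[blocks]; T:fork[blocks]; A:collider[open] ⇒ blocked
  5. M → J ← W → X — J:collider[blocks]; W:fork[blocks] ⇒ blocked
  6. M → J ← X — J:collider[blocks] ⇒ blocked
Every path is blocked, so M and X are d-separated given {A, T, W}.

Yes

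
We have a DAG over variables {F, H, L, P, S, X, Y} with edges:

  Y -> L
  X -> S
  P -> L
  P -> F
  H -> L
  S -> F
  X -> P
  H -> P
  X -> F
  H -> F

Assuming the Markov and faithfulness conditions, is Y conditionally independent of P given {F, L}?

5 paths connect Y and P; each must be blocked for d-separation to hold:
Path 1: Y → L ← P
  L is a collider and L is conditioned on, which opens it — no node blocks this path, so it is active.
Path 2: Y → L ← H → P
  L is a collider and L is conditioned on, which opens it; H is a fork and H is not conditioned on — no node blocks this path, so it is active.
Path 3: Y → L ← H → F ← X → P
  L is a collider and L is conditioned on, which opens it; H is a fork and H is not conditioned on; F is a collider and F is conditioned on, which opens it; X is a fork and X is not conditioned on — no node blocks this path, so it is active.
Path 4: Y → L ← H → F ← P
  L is a collider and L is conditioned on, which opens it; H is a fork and H is not conditioned on; F is a collider and F is conditioned on, which opens it — no node blocks this path, so it is active.
Path 5: Y → L ← H → F ← S ← X → P
  L is a collider and L is conditioned on, which opens it; H is a fork and H is not conditioned on; F is a collider and F is conditioned on, which opens it; S is a chain and S is not conditioned on; X is a fork and X is not conditioned on — no node blocks this path, so it is active.
Because an active path exists, Y and P are not d-separated.

No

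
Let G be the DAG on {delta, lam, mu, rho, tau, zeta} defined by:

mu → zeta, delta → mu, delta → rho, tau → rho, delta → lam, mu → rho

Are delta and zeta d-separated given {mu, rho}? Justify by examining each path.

2 paths connect delta and zeta; each must be blocked for d-separation to hold:
Path 1: delta → rho ← mu → zeta
  mu is a fork here and mu is conditioned on, so the path is blocked at mu.
Path 2: delta → mu → zeta
  mu is a chain here and mu is conditioned on, so the path is blocked at mu.
Since every path is blocked, d-separation holds.

Yes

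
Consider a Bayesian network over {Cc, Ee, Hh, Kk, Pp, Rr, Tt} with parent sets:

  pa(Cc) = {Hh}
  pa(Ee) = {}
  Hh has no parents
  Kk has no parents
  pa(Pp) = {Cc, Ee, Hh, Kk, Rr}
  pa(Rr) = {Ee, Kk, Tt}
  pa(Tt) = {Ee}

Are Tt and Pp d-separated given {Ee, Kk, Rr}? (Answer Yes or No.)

Yes

Enumerating the 6 paths from Tt to Pp and testing each for blocking by {Ee, Kk, Rr}:
  1. Tt ← Ee → Rr ← Kk → Pp — Ee:fork[blocks]; Rr:collider[open]; Kk:fork[blocks] ⇒ blocked
  2. Tt ← Ee → Rr → Pp — Ee:fork[blocks]; Rr:chain[blocks] ⇒ blocked
  3. Tt ← Ee → Pp — Ee:fork[blocks] ⇒ blocked
  4. Tt → Rr ← Ee → Pp — Rr:collider[open]; Ee:fork[blocks] ⇒ blocked
  5. Tt → Rr ← Kk → Pp — Rr:collider[open]; Kk:fork[blocks] ⇒ blocked
  6. Tt → Rr → Pp — Rr:chain[blocks] ⇒ blocked
All paths are blocked; Tt ⊥ Pp | {Ee, Kk, Rr} holds.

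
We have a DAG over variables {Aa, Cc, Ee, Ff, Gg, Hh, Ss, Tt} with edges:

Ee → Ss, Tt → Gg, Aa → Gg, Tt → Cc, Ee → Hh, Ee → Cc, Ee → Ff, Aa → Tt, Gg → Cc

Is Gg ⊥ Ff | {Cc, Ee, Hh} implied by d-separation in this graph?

There are 3 undirected paths between Gg and Ff; checking each against the conditioning set {Cc, Ee, Hh}:
Path 1: Gg → Cc ← Ee → Ff
  Ee is a fork here and Ee is conditioned on, so the path is blocked at Ee.
Path 2: Gg ← Tt → Cc ← Ee → Ff
  Ee is a fork here and Ee is conditioned on, so the path is blocked at Ee.
Path 3: Gg ← Aa → Tt → Cc ← Ee → Ff
  Ee is a fork here and Ee is conditioned on, so the path is blocked at Ee.
All paths are blocked; Gg ⊥ Ff | {Cc, Ee, Hh} holds.

Yes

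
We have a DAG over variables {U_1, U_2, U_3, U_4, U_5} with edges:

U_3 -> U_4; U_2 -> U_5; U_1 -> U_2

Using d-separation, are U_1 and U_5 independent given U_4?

No — U_1 and U_5 are not d-separated given {U_4}.

The only undirected path from U_1 to U_5 is:
  1. U_1 → U_2 → U_5 — U_2:chain[open] ⇒ active
Because an active path exists, U_1 and U_5 are not d-separated.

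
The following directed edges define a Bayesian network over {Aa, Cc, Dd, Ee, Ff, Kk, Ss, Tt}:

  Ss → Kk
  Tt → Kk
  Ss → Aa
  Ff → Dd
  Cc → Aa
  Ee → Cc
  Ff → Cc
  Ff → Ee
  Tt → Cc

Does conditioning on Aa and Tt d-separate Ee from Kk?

There are 4 undirected paths between Ee and Kk; checking each against the conditioning set {Aa, Tt}:
Path 1: Ee → Cc ← Tt → Kk
  Tt is a fork here and Tt is conditioned on, so the path is blocked at Tt.
Path 2: Ee → Cc → Aa ← Ss → Kk
  Cc is a chain and Cc is not conditioned on; Aa is a collider and Aa is conditioned on, which opens it; Ss is a fork and Ss is not conditioned on — no node blocks this path, so it is active.
Path 3: Ee ← Ff → Cc ← Tt → Kk
  Tt is a fork here and Tt is conditioned on, so the path is blocked at Tt.
Path 4: Ee ← Ff → Cc → Aa ← Ss → Kk
  Ff is a fork and Ff is not conditioned on; Cc is a chain and Cc is not conditioned on; Aa is a collider and Aa is conditioned on, which opens it; Ss is a fork and Ss is not conditioned on — no node blocks this path, so it is active.
Since the path Ee → Cc → Aa ← Ss → Kk is active, Ee and Kk are not d-separated given {Aa, Tt}.

No — Ee and Kk are not d-separated given {Aa, Tt}.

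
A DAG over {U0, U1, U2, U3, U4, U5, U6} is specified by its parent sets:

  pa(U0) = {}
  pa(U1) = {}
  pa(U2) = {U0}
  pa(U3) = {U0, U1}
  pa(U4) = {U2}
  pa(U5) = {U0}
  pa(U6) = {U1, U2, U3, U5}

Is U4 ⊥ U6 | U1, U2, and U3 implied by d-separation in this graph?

Yes

Enumerating the 4 paths from U4 to U6 and testing each for blocking by {U1, U2, U3}:
Path 1: U4 ← U2 → U6
  U2 is a fork here and U2 is conditioned on, so the path is blocked at U2.
Path 2: U4 ← U2 ← U0 → U5 → U6
  U2 is a chain here and U2 is conditioned on, so the path is blocked at U2.
Path 3: U4 ← U2 ← U0 → U3 → U6
  U2 is a chain here and U2 is conditioned on, so the path is blocked at U2.
Path 4: U4 ← U2 ← U0 → U3 ← U1 → U6
  U2 is a chain here and U2 is conditioned on, so the path is blocked at U2.
Since every path is blocked, d-separation holds.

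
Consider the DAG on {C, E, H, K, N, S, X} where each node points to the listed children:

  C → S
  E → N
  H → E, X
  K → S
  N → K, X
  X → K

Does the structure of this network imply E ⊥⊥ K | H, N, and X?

Yes

There are 4 undirected paths between E and K; checking each against the conditioning set {H, N, X}:
Path 1: E ← H → X → K
  H is a fork here and H is conditioned on, so the path is blocked at H.
Path 2: E ← H → X ← N → K
  H is a fork here and H is conditioned on, so the path is blocked at H.
Path 3: E → N → K
  N is a chain here and N is conditioned on, so the path is blocked at N.
Path 4: E → N → X → K
  N is a chain here and N is conditioned on, so the path is blocked at N.
All paths are blocked; E ⊥ K | {H, N, X} holds.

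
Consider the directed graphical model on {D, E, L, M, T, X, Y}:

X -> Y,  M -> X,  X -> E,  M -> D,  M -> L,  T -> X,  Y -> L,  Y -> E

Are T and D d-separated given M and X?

Yes — T and D are d-separated given {M, X}.

3 paths connect T and D; each must be blocked for d-separation to hold:
Path 1: T → X → E ← Y → L ← M → D
  X is a chain here and X is conditioned on, so the path is blocked at X.
Path 2: T → X ← M → D
  M is a fork here and M is conditioned on, so the path is blocked at M.
Path 3: T → X → Y → L ← M → D
  X is a chain here and X is conditioned on, so the path is blocked at X.
Every path is blocked, so T and D are d-separated given {M, X}.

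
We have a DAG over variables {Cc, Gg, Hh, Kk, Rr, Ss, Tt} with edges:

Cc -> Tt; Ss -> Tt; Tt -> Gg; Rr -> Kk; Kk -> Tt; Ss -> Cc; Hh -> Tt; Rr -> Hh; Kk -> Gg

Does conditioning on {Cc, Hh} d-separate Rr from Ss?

Yes — Rr and Ss are d-separated given {Cc, Hh}.

We examine all 6 paths between Rr and Ss:
Path 1: Rr → Hh → Tt ← Cc ← Ss
  Hh is a chain here and Hh is conditioned on, so the path is blocked at Hh.
Path 2: Rr → Hh → Tt ← Ss
  Hh is a chain here and Hh is conditioned on, so the path is blocked at Hh.
Path 3: Rr → Kk → Gg ← Tt ← Cc ← Ss
  Gg is a collider here and neither Gg nor any of its descendants is conditioned on, so the collider stays closed — the path is blocked at Gg.
Path 4: Rr → Kk → Gg ← Tt ← Ss
  Gg is a collider here and neither Gg nor any of its descendants is conditioned on, so the collider stays closed — the path is blocked at Gg.
Path 5: Rr → Kk → Tt ← Cc ← Ss
  Tt is a collider here and neither Tt nor any of its descendants is conditioned on, so the collider stays closed — the path is blocked at Tt.
Path 6: Rr → Kk → Tt ← Ss
  Tt is a collider here and neither Tt nor any of its descendants is conditioned on, so the collider stays closed — the path is blocked at Tt.
Since every path is blocked, d-separation holds.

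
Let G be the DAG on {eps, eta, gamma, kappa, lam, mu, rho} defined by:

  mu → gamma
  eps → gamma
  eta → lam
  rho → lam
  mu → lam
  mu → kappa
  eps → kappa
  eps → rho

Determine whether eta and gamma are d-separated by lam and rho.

No

We examine all 4 paths between eta and gamma:
Path 1: eta → lam ← mu → gamma
  lam is a collider and lam is conditioned on, which opens it; mu is a fork and mu is not conditioned on — no node blocks this path, so it is active.
Path 2: eta → lam ← mu → kappa ← eps → gamma
  kappa is a collider here and neither kappa nor any of its descendants is conditioned on, so the collider stays closed — the path is blocked at kappa.
Path 3: eta → lam ← rho ← eps → gamma
  rho is a chain here and rho is conditioned on, so the path is blocked at rho.
Path 4: eta → lam ← rho ← eps → kappa ← mu → gamma
  rho is a chain here and rho is conditioned on, so the path is blocked at rho.
At least one path is unblocked, so d-separation fails.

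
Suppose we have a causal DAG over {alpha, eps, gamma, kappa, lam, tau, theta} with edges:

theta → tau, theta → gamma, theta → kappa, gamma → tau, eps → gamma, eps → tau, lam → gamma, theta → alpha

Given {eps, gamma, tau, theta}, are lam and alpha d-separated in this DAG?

3 paths connect lam and alpha; each must be blocked for d-separation to hold:
Path 1: lam → gamma ← theta → alpha
  theta is a fork here and theta is conditioned on, so the path is blocked at theta.
Path 2: lam → gamma → tau ← theta → alpha
  gamma is a chain here and gamma is conditioned on, so the path is blocked at gamma.
Path 3: lam → gamma ← eps → tau ← theta → alpha
  eps is a fork here and eps is conditioned on, so the path is blocked at eps.
Every path is blocked, so lam and alpha are d-separated given {eps, gamma, tau, theta}.

Yes — lam and alpha are d-separated given {eps, gamma, tau, theta}.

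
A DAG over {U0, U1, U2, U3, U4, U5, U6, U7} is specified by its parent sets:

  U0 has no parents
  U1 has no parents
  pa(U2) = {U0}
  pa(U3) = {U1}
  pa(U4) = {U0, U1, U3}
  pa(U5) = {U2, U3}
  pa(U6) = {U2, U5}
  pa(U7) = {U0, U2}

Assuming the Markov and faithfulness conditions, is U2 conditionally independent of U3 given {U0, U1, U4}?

Yes

Enumerating the 6 paths from U2 to U3 and testing each for blocking by {U0, U1, U4}:
Path 1: U2 ← U0 → U4 ← U1 → U3
  U0 is a fork here and U0 is conditioned on, so the path is blocked at U0.
Path 2: U2 ← U0 → U4 ← U3
  U0 is a fork here and U0 is conditioned on, so the path is blocked at U0.
Path 3: U2 → U5 ← U3
  U5 is a collider here and neither U5 nor any of its descendants is conditioned on, so the collider stays closed — the path is blocked at U5.
Path 4: U2 → U7 ← U0 → U4 ← U1 → U3
  U7 is a collider here and neither U7 nor any of its descendants is conditioned on, so the collider stays closed — the path is blocked at U7.
Path 5: U2 → U7 ← U0 → U4 ← U3
  U7 is a collider here and neither U7 nor any of its descendants is conditioned on, so the collider stays closed — the path is blocked at U7.
Path 6: U2 → U6 ← U5 ← U3
  U6 is a collider here and neither U6 nor any of its descendants is conditioned on, so the collider stays closed — the path is blocked at U6.
All paths are blocked; U2 ⊥ U3 | {U0, U1, U4} holds.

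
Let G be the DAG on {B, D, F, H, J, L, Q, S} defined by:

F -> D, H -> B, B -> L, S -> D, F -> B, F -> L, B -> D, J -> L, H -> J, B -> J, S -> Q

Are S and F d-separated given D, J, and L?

No — S and F are not d-separated given {D, J, L}.

Enumerating the 5 paths from S to F and testing each for blocking by {D, J, L}:
Path 1: S → D ← B → J → L ← F
  J is a chain here and J is conditioned on, so the path is blocked at J.
Path 2: S → D ← B ← H → J → L ← F
  J is a chain here and J is conditioned on, so the path is blocked at J.
Path 3: S → D ← B → L ← F
  D is a collider and D is conditioned on, which opens it; B is a fork and B is not conditioned on; L is a collider and L is conditioned on, which opens it — no node blocks this path, so it is active.
Path 4: S → D ← B ← F
  D is a collider and D is conditioned on, which opens it; B is a chain and B is not conditioned on — no node blocks this path, so it is active.
Path 5: S → D ← F
  D is a collider and D is conditioned on, which opens it — no node blocks this path, so it is active.
At least one path is unblocked, so d-separation fails.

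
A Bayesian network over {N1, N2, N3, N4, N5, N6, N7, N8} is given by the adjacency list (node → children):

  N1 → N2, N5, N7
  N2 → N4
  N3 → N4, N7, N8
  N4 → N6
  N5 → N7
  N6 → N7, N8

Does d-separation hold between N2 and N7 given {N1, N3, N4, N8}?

6 paths connect N2 and N7; each must be blocked for d-separation to hold:
Path 1: N2 ← N1 → N7
  N1 is a fork here and N1 is conditioned on, so the path is blocked at N1.
Path 2: N2 ← N1 → N5 → N7
  N1 is a fork here and N1 is conditioned on, so the path is blocked at N1.
Path 3: N2 → N4 → N6 → N8 ← N3 → N7
  N4 is a chain here and N4 is conditioned on, so the path is blocked at N4.
Path 4: N2 → N4 → N6 → N7
  N4 is a chain here and N4 is conditioned on, so the path is blocked at N4.
Path 5: N2 → N4 ← N3 → N8 ← N6 → N7
  N3 is a fork here and N3 is conditioned on, so the path is blocked at N3.
Path 6: N2 → N4 ← N3 → N7
  N3 is a fork here and N3 is conditioned on, so the path is blocked at N3.
Every path is blocked, so N2 and N7 are d-separated given {N1, N3, N4, N8}.

Yes — N2 and N7 are d-separated given {N1, N3, N4, N8}.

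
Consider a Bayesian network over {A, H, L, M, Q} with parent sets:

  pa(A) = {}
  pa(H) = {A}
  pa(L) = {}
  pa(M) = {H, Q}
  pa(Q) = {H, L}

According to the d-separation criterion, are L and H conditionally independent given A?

Yes

Enumerating the 2 paths from L to H and testing each for blocking by {A}:
Path 1: L → Q → M ← H
  M is a collider here and neither M nor any of its descendants is conditioned on, so the collider stays closed — the path is blocked at M.
Path 2: L → Q ← H
  Q is a collider here and neither Q nor any of its descendants is conditioned on, so the collider stays closed — the path is blocked at Q.
All paths are blocked; L ⊥ H | {A} holds.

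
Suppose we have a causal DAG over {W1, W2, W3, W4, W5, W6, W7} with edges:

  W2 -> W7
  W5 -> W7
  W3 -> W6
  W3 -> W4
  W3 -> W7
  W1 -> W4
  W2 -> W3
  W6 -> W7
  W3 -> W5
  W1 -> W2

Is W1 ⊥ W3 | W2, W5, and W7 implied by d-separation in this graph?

Yes — W1 and W3 are d-separated given {W2, W5, W7}.

5 paths connect W1 and W3; each must be blocked for d-separation to hold:
  1. W1 → W4 ← W3 — W4:collider[blocks] ⇒ blocked
  2. W1 → W2 → W7 ← W5 ← W3 — W2:chain[blocks]; W7:collider[open]; W5:chain[blocks] ⇒ blocked
  3. W1 → W2 → W7 ← W6 ← W3 — W2:chain[blocks]; W7:collider[open]; W6:chain[open] ⇒ blocked
  4. W1 → W2 → W7 ← W3 — W2:chain[blocks]; W7:collider[open] ⇒ blocked
  5. W1 → W2 → W3 — W2:chain[blocks] ⇒ blocked
All paths are blocked; W1 ⊥ W3 | {W2, W5, W7} holds.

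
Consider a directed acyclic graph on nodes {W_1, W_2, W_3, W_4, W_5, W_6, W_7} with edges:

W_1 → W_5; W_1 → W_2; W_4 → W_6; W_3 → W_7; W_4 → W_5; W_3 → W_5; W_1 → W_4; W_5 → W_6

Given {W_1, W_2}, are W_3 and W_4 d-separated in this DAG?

Yes

There are 3 undirected paths between W_3 and W_4; checking each against the conditioning set {W_1, W_2}:
Path 1: W_3 → W_5 ← W_1 → W_4
  W_5 is a collider here and neither W_5 nor any of its descendants is conditioned on, so the collider stays closed — the path is blocked at W_5.
Path 2: W_3 → W_5 → W_6 ← W_4
  W_6 is a collider here and neither W_6 nor any of its descendants is conditioned on, so the collider stays closed — the path is blocked at W_6.
Path 3: W_3 → W_5 ← W_4
  W_5 is a collider here and neither W_5 nor any of its descendants is conditioned on, so the collider stays closed — the path is blocked at W_5.
Since every path is blocked, d-separation holds.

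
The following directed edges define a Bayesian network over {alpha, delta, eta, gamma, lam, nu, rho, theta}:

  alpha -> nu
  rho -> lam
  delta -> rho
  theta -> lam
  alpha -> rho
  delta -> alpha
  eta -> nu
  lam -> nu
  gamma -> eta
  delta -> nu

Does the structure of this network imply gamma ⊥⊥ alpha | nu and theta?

No

We examine all 5 paths between gamma and alpha:
Path 1: gamma → eta → nu ← alpha
  eta is a chain and eta is not conditioned on; nu is a collider and nu is conditioned on, which opens it — no node blocks this path, so it is active.
Path 2: gamma → eta → nu ← lam ← rho ← alpha
  eta is a chain and eta is not conditioned on; nu is a collider and nu is conditioned on, which opens it; lam is a chain and lam is not conditioned on; rho is a chain and rho is not conditioned on — no node blocks this path, so it is active.
Path 3: gamma → eta → nu ← lam ← rho ← delta → alpha
  eta is a chain and eta is not conditioned on; nu is a collider and nu is conditioned on, which opens it; lam is a chain and lam is not conditioned on; rho is a chain and rho is not conditioned on; delta is a fork and delta is not conditioned on — no node blocks this path, so it is active.
Path 4: gamma → eta → nu ← delta → alpha
  eta is a chain and eta is not conditioned on; nu is a collider and nu is conditioned on, which opens it; delta is a fork and delta is not conditioned on — no node blocks this path, so it is active.
Path 5: gamma → eta → nu ← delta → rho ← alpha
  eta is a chain and eta is not conditioned on; nu is a collider and nu is conditioned on, which opens it; delta is a fork and delta is not conditioned on; rho is a collider and its descendant nu is conditioned on, which opens it — no node blocks this path, so it is active.
At least one path is unblocked, so d-separation fails.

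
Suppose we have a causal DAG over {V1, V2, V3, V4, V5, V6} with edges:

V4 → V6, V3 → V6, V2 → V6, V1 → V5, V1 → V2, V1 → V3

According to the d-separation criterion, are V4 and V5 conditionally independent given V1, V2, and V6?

There are 2 undirected paths between V4 and V5; checking each against the conditioning set {V1, V2, V6}:
Path 1: V4 → V6 ← V3 ← V1 → V5
  V1 is a fork here and V1 is conditioned on, so the path is blocked at V1.
Path 2: V4 → V6 ← V2 ← V1 → V5
  V2 is a chain here and V2 is conditioned on, so the path is blocked at V2.
Since every path is blocked, d-separation holds.

Yes — V4 and V5 are d-separated given {V1, V2, V6}.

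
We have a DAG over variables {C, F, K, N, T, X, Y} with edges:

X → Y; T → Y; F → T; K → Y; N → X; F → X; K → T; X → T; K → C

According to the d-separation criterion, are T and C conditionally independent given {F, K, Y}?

Yes — T and C are d-separated given {F, K, Y}.

There are 4 undirected paths between T and C; checking each against the conditioning set {F, K, Y}:
Path 1: T → Y ← K → C
  K is a fork here and K is conditioned on, so the path is blocked at K.
Path 2: T ← F → X → Y ← K → C
  F is a fork here and F is conditioned on, so the path is blocked at F.
Path 3: T ← K → C
  K is a fork here and K is conditioned on, so the path is blocked at K.
Path 4: T ← X → Y ← K → C
  K is a fork here and K is conditioned on, so the path is blocked at K.
All paths are blocked; T ⊥ C | {F, K, Y} holds.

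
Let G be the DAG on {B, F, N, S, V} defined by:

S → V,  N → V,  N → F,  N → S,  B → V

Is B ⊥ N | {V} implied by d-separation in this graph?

We examine all 2 paths between B and N:
  1. B → V ← S ← N — V:collider[open]; S:chain[open] ⇒ active
  2. B → V ← N — V:collider[open] ⇒ active
At least one path is unblocked, so d-separation fails.

No — B and N are not d-separated given {V}.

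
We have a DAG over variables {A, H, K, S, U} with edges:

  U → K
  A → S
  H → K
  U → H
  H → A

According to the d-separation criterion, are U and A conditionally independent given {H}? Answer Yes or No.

Yes

Enumerating the 2 paths from U to A and testing each for blocking by {H}:
Path 1: U → H → A
  H is a chain here and H is conditioned on, so the path is blocked at H.
Path 2: U → K ← H → A
  K is a collider here and neither K nor any of its descendants is conditioned on, so the collider stays closed — the path is blocked at K.
All paths are blocked; U ⊥ A | {H} holds.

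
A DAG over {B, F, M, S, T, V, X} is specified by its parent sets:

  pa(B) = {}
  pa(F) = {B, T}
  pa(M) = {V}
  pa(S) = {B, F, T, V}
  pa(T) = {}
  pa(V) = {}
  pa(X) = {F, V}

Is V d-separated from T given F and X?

Yes

Enumerating the 6 paths from V to T and testing each for blocking by {F, X}:
Path 1: V → X ← F → S ← T
  F is a fork here and F is conditioned on, so the path is blocked at F.
Path 2: V → X ← F ← B → S ← T
  F is a chain here and F is conditioned on, so the path is blocked at F.
Path 3: V → X ← F ← T
  F is a chain here and F is conditioned on, so the path is blocked at F.
Path 4: V → S ← F ← T
  S is a collider here and neither S nor any of its descendants is conditioned on, so the collider stays closed — the path is blocked at S.
Path 5: V → S ← B → F ← T
  S is a collider here and neither S nor any of its descendants is conditioned on, so the collider stays closed — the path is blocked at S.
Path 6: V → S ← T
  S is a collider here and neither S nor any of its descendants is conditioned on, so the collider stays closed — the path is blocked at S.
All paths are blocked; V ⊥ T | {F, X} holds.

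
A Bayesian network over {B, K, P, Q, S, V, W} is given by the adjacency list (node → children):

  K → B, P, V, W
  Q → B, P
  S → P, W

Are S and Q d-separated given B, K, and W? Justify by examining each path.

Yes

There are 4 undirected paths between S and Q; checking each against the conditioning set {B, K, W}:
Path 1: S → P ← Q
  P is a collider here and neither P nor any of its descendants is conditioned on, so the collider stays closed — the path is blocked at P.
Path 2: S → P ← K → B ← Q
  P is a collider here and neither P nor any of its descendants is conditioned on, so the collider stays closed — the path is blocked at P.
Path 3: S → W ← K → P ← Q
  K is a fork here and K is conditioned on, so the path is blocked at K.
Path 4: S → W ← K → B ← Q
  K is a fork here and K is conditioned on, so the path is blocked at K.
Every path is blocked, so S and Q are d-separated given {B, K, W}.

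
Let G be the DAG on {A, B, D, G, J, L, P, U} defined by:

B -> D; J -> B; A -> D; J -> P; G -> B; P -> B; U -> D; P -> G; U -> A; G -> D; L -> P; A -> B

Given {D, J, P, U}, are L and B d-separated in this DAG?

Yes — L and B are d-separated given {D, J, P, U}.

6 paths connect L and B; each must be blocked for d-separation to hold:
  1. L → P ← J → B — P:collider[open]; J:fork[blocks] ⇒ blocked
  2. L → P → B — P:chain[blocks] ⇒ blocked
  3. L → P → G → B — P:chain[blocks]; G:chain[open] ⇒ blocked
  4. L → P → G → D ← A → B — P:chain[blocks]; G:chain[open]; D:collider[open]; A:fork[open] ⇒ blocked
  5. L → P → G → D ← B — P:chain[blocks]; G:chain[open]; D:collider[open] ⇒ blocked
  6. L → P → G → D ← U → A → B — P:chain[blocks]; G:chain[open]; D:collider[open]; U:fork[blocks]; A:chain[open] ⇒ blocked
Since every path is blocked, d-separation holds.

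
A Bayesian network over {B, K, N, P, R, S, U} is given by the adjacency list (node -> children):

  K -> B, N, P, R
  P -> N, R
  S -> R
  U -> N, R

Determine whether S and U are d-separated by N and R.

No

Enumerating the 5 paths from S to U and testing each for blocking by {N, R}:
Path 1: S → R ← U
  R is a collider and R is conditioned on, which opens it — no node blocks this path, so it is active.
Path 2: S → R ← P ← K → N ← U
  R is a collider and R is conditioned on, which opens it; P is a chain and P is not conditioned on; K is a fork and K is not conditioned on; N is a collider and N is conditioned on, which opens it — no node blocks this path, so it is active.
Path 3: S → R ← P → N ← U
  R is a collider and R is conditioned on, which opens it; P is a fork and P is not conditioned on; N is a collider and N is conditioned on, which opens it — no node blocks this path, so it is active.
Path 4: S → R ← K → P → N ← U
  R is a collider and R is conditioned on, which opens it; K is a fork and K is not conditioned on; P is a chain and P is not conditioned on; N is a collider and N is conditioned on, which opens it — no node blocks this path, so it is active.
Path 5: S → R ← K → N ← U
  R is a collider and R is conditioned on, which opens it; K is a fork and K is not conditioned on; N is a collider and N is conditioned on, which opens it — no node blocks this path, so it is active.
Because an active path exists, S and U are not d-separated.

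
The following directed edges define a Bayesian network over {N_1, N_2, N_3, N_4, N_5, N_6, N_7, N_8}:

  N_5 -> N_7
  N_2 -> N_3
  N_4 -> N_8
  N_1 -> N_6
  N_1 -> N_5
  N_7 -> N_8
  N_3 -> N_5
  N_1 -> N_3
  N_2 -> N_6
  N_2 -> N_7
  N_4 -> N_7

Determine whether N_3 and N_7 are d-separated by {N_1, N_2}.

Enumerating the 6 paths from N_3 to N_7 and testing each for blocking by {N_1, N_2}:
  1. N_3 ← N_1 → N_6 ← N_2 → N_7 — N_1:fork[blocks]; N_6:collider[blocks]; N_2:fork[blocks] ⇒ blocked
  2. N_3 ← N_1 → N_5 → N_7 — N_1:fork[blocks]; N_5:chain[open] ⇒ blocked
  3. N_3 ← N_2 → N_7 — N_2:fork[blocks] ⇒ blocked
  4. N_3 ← N_2 → N_6 ← N_1 → N_5 → N_7 — N_2:fork[blocks]; N_6:collider[blocks]; N_1:fork[blocks]; N_5:chain[open] ⇒ blocked
  5. N_3 → N_5 → N_7 — N_5:chain[open] ⇒ active
  6. N_3 → N_5 ← N_1 → N_6 ← N_2 → N_7 — N_5:collider[blocks]; N_1:fork[blocks]; N_6:collider[blocks]; N_2:fork[blocks] ⇒ blocked
Since the path N_3 → N_5 → N_7 is active, N_3 and N_7 are not d-separated given {N_1, N_2}.

No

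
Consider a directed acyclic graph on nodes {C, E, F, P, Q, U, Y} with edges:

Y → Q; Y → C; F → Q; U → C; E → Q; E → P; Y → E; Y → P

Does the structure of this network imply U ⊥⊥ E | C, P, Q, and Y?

Yes — U and E are d-separated given {C, P, Q, Y}.

Enumerating the 3 paths from U to E and testing each for blocking by {C, P, Q, Y}:
  1. U → C ← Y → P ← E — C:collider[open]; Y:fork[blocks]; P:collider[open] ⇒ blocked
  2. U → C ← Y → E — C:collider[open]; Y:fork[blocks] ⇒ blocked
  3. U → C ← Y → Q ← E — C:collider[open]; Y:fork[blocks]; Q:collider[open] ⇒ blocked
All paths are blocked; U ⊥ E | {C, P, Q, Y} holds.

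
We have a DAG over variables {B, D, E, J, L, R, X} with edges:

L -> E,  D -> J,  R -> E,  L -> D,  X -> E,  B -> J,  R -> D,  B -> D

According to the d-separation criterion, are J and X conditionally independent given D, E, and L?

No

There are 4 undirected paths between J and X; checking each against the conditioning set {D, E, L}:
Path 1: J ← D ← R → E ← X
  D is a chain here and D is conditioned on, so the path is blocked at D.
Path 2: J ← D ← L → E ← X
  D is a chain here and D is conditioned on, so the path is blocked at D.
Path 3: J ← B → D ← R → E ← X
  B is a fork and B is not conditioned on; D is a collider and D is conditioned on, which opens it; R is a fork and R is not conditioned on; E is a collider and E is conditioned on, which opens it — no node blocks this path, so it is active.
Path 4: J ← B → D ← L → E ← X
  L is a fork here and L is conditioned on, so the path is blocked at L.
Since the path J ← B → D ← R → E ← X is active, J and X are not d-separated given {D, E, L}.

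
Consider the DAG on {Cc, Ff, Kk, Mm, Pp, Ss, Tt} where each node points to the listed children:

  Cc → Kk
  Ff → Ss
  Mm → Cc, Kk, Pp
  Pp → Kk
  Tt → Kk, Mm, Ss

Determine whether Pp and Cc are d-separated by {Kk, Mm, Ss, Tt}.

6 paths connect Pp and Cc; each must be blocked for d-separation to hold:
  1. Pp → Kk ← Tt → Mm → Cc — Kk:collider[open]; Tt:fork[blocks]; Mm:chain[blocks] ⇒ blocked
  2. Pp → Kk ← Mm → Cc — Kk:collider[open]; Mm:fork[blocks] ⇒ blocked
  3. Pp → Kk ← Cc — Kk:collider[open] ⇒ active
  4. Pp ← Mm ← Tt → Kk ← Cc — Mm:chain[blocks]; Tt:fork[blocks]; Kk:collider[open] ⇒ blocked
  5. Pp ← Mm → Kk ← Cc — Mm:fork[blocks]; Kk:collider[open] ⇒ blocked
  6. Pp ← Mm → Cc — Mm:fork[blocks] ⇒ blocked
At least one path is unblocked, so d-separation fails.

No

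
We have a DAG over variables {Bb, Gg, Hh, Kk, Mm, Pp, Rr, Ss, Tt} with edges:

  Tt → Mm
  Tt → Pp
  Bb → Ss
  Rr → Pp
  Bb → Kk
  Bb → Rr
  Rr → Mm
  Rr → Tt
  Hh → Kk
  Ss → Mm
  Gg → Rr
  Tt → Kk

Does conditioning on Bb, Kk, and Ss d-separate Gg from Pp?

Enumerating the 6 paths from Gg to Pp and testing each for blocking by {Bb, Kk, Ss}:
Path 1: Gg → Rr → Mm ← Ss ← Bb → Kk ← Tt → Pp
  Mm is a collider here and neither Mm nor any of its descendants is conditioned on, so the collider stays closed — the path is blocked at Mm.
Path 2: Gg → Rr → Mm ← Tt → Pp
  Mm is a collider here and neither Mm nor any of its descendants is conditioned on, so the collider stays closed — the path is blocked at Mm.
Path 3: Gg → Rr → Pp
  Rr is a chain and Rr is not conditioned on — no node blocks this path, so it is active.
Path 4: Gg → Rr ← Bb → Kk ← Tt → Pp
  Bb is a fork here and Bb is conditioned on, so the path is blocked at Bb.
Path 5: Gg → Rr ← Bb → Ss → Mm ← Tt → Pp
  Bb is a fork here and Bb is conditioned on, so the path is blocked at Bb.
Path 6: Gg → Rr → Tt → Pp
  Rr is a chain and Rr is not conditioned on; Tt is a chain and Tt is not conditioned on — no node blocks this path, so it is active.
Because an active path exists, Gg and Pp are not d-separated.

No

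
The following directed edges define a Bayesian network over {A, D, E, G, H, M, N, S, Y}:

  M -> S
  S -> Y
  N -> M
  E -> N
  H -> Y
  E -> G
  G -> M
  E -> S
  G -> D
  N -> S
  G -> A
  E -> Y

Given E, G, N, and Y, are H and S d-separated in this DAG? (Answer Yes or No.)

Enumerating the 6 paths from H to S and testing each for blocking by {E, G, N, Y}:
Path 1: H → Y ← E → N → M → S
  E is a fork here and E is conditioned on, so the path is blocked at E.
Path 2: H → Y ← E → N → S
  E is a fork here and E is conditioned on, so the path is blocked at E.
Path 3: H → Y ← E → G → M ← N → S
  E is a fork here and E is conditioned on, so the path is blocked at E.
Path 4: H → Y ← E → G → M → S
  E is a fork here and E is conditioned on, so the path is blocked at E.
Path 5: H → Y ← E → S
  E is a fork here and E is conditioned on, so the path is blocked at E.
Path 6: H → Y ← S
  Y is a collider and Y is conditioned on, which opens it — no node blocks this path, so it is active.
At least one path is unblocked, so d-separation fails.

No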